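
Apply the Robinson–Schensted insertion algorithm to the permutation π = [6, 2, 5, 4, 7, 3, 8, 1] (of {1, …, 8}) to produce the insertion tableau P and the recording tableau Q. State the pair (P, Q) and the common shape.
P = [1, 3, 7, 8] / [2] / [4] / [5] / [6];  Q = [1, 3, 5, 7] / [2] / [4] / [6] / [8];  common shape = (4, 1, 1, 1, 1)

Row-insert the values π_1, π_2, … into P one at a time, bumping the leftmost entry strictly greater than the inserted value down to the next row. The recording tableau Q records, in position (i, j), the step at which that cell was added to P.
  Insert 6 (step 1): P = [6];  Q = [1]
  Insert 2 (step 2): P = [2] / [6];  Q = [1] / [2]
  Insert 5 (step 3): P = [2, 5] / [6];  Q = [1, 3] / [2]
  Insert 4 (step 4): P = [2, 4] / [5] / [6];  Q = [1, 3] / [2] / [4]
  Insert 7 (step 5): P = [2, 4, 7] / [5] / [6];  Q = [1, 3, 5] / [2] / [4]
  Insert 3 (step 6): P = [2, 3, 7] / [4] / [5] / [6];  Q = [1, 3, 5] / [2] / [4] / [6]
  Insert 8 (step 7): P = [2, 3, 7, 8] / [4] / [5] / [6];  Q = [1, 3, 5, 7] / [2] / [4] / [6]
  Insert 1 (step 8): P = [1, 3, 7, 8] / [2] / [4] / [5] / [6];  Q = [1, 3, 5, 7] / [2] / [4] / [6] / [8]
Final shape: (4, 1, 1, 1, 1).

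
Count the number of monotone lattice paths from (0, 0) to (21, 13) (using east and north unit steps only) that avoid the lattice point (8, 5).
Number of paths = 666092130

Total paths from (0, 0) to (21, 13): C(34, 21) = 927983760. Paths through (8, 5): (paths (0, 0) → (8, 5)) × (paths (8, 5) → (21, 13)) = C(13, 8) · C(21, 13) = 1287 · 203490 = 261891630. Avoidance count = 927983760 − 261891630 = 666092130.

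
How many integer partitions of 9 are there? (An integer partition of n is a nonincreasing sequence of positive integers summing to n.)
p(9) = 30

List all partitions of 9: 9, 8+1, 7+2, 7+1+1, 6+3, 6+2+1, 6+1+1+1, 5+4, 5+3+1, 5+2+2, 5+2+1+1, 5+1+1+1+1, 4+4+1, 4+3+2, 4+3+1+1, 4+2+2+1, 4+2+1+1+1, 4+1+1+1+1+1, 3+3+3, 3+3+2+1, 3+3+1+1+1, 3+2+2+2, 3+2+2+1+1, 3+2+1+1+1+1, 3+1+1+1+1+1+1, 2+2+2+2+1, 2+2+2+1+1+1, 2+2+1+1+1+1+1, 2+1+1+1+1+1+1+1, 1+1+1+1+1+1+1+1+1. Counting them gives p(9) = 30.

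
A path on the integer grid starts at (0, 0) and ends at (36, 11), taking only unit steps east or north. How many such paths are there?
Number of paths = 17417133617

A monotone lattice path from (0, 0) to (36, 11) consists of 36 east steps and 11 north steps in some order, so it is determined by which 36 of the 47 steps are east. The count is C(47, 36) = 17417133617.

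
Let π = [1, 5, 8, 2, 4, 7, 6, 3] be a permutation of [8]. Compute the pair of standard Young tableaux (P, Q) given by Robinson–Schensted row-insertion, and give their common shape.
P = [1, 2, 3, 6] / [4, 7] / [5] / [8];  Q = [1, 2, 3, 6] / [4, 5] / [7] / [8];  common shape = (4, 2, 1, 1)

Row-insert the values π_1, π_2, … into P one at a time, bumping the leftmost entry strictly greater than the inserted value down to the next row. The recording tableau Q records, in position (i, j), the step at which that cell was added to P.
  Insert 1 (step 1): P = [1];  Q = [1]
  Insert 5 (step 2): P = [1, 5];  Q = [1, 2]
  Insert 8 (step 3): P = [1, 5, 8];  Q = [1, 2, 3]
  Insert 2 (step 4): P = [1, 2, 8] / [5];  Q = [1, 2, 3] / [4]
  Insert 4 (step 5): P = [1, 2, 4] / [5, 8];  Q = [1, 2, 3] / [4, 5]
  Insert 7 (step 6): P = [1, 2, 4, 7] / [5, 8];  Q = [1, 2, 3, 6] / [4, 5]
  Insert 6 (step 7): P = [1, 2, 4, 6] / [5, 7] / [8];  Q = [1, 2, 3, 6] / [4, 5] / [7]
  Insert 3 (step 8): P = [1, 2, 3, 6] / [4, 7] / [5] / [8];  Q = [1, 2, 3, 6] / [4, 5] / [7] / [8]
Final shape: (4, 2, 1, 1).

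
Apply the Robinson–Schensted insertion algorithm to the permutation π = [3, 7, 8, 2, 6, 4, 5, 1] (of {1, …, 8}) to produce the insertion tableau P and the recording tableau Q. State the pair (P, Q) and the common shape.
P = [1, 4, 5] / [2, 6, 8] / [3] / [7];  Q = [1, 2, 3] / [4, 5, 7] / [6] / [8];  common shape = (3, 3, 1, 1)

Row-insert the values π_1, π_2, … into P one at a time, bumping the leftmost entry strictly greater than the inserted value down to the next row. The recording tableau Q records, in position (i, j), the step at which that cell was added to P.
  Insert 3 (step 1): P = [3];  Q = [1]
  Insert 7 (step 2): P = [3, 7];  Q = [1, 2]
  Insert 8 (step 3): P = [3, 7, 8];  Q = [1, 2, 3]
  Insert 2 (step 4): P = [2, 7, 8] / [3];  Q = [1, 2, 3] / [4]
  Insert 6 (step 5): P = [2, 6, 8] / [3, 7];  Q = [1, 2, 3] / [4, 5]
  Insert 4 (step 6): P = [2, 4, 8] / [3, 6] / [7];  Q = [1, 2, 3] / [4, 5] / [6]
  Insert 5 (step 7): P = [2, 4, 5] / [3, 6, 8] / [7];  Q = [1, 2, 3] / [4, 5, 7] / [6]
  Insert 1 (step 8): P = [1, 4, 5] / [2, 6, 8] / [3] / [7];  Q = [1, 2, 3] / [4, 5, 7] / [6] / [8]
Final shape: (3, 3, 1, 1).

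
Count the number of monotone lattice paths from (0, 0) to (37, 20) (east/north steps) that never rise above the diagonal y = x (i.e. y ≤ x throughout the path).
Number of paths = 573285572389530

By the reflection principle (André's argument), the number of monotone paths to (37, 20) with n ≤ m that never go above y = x is C(57, 37) − C(57, 38) = 1210269541711230 − 636983969321700 = 573285572389530.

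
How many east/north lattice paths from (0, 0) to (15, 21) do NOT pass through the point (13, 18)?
Number of paths = 3505371810

Total paths from (0, 0) to (15, 21): C(36, 15) = 5567902560. Paths through (13, 18): (paths (0, 0) → (13, 18)) × (paths (13, 18) → (15, 21)) = C(31, 13) · C(5, 2) = 206253075 · 10 = 2062530750. Avoidance count = 5567902560 − 2062530750 = 3505371810.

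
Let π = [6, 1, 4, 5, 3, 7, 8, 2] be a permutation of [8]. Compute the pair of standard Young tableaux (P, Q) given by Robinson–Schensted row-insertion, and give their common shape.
P = [1, 2, 5, 7, 8] / [3] / [4] / [6];  Q = [1, 3, 4, 6, 7] / [2] / [5] / [8];  common shape = (5, 1, 1, 1)

Row-insert the values π_1, π_2, … into P one at a time, bumping the leftmost entry strictly greater than the inserted value down to the next row. The recording tableau Q records, in position (i, j), the step at which that cell was added to P.
  Insert 6 (step 1): P = [6];  Q = [1]
  Insert 1 (step 2): P = [1] / [6];  Q = [1] / [2]
  Insert 4 (step 3): P = [1, 4] / [6];  Q = [1, 3] / [2]
  Insert 5 (step 4): P = [1, 4, 5] / [6];  Q = [1, 3, 4] / [2]
  Insert 3 (step 5): P = [1, 3, 5] / [4] / [6];  Q = [1, 3, 4] / [2] / [5]
  Insert 7 (step 6): P = [1, 3, 5, 7] / [4] / [6];  Q = [1, 3, 4, 6] / [2] / [5]
  Insert 8 (step 7): P = [1, 3, 5, 7, 8] / [4] / [6];  Q = [1, 3, 4, 6, 7] / [2] / [5]
  Insert 2 (step 8): P = [1, 2, 5, 7, 8] / [3] / [4] / [6];  Q = [1, 3, 4, 6, 7] / [2] / [5] / [8]
Final shape: (5, 1, 1, 1).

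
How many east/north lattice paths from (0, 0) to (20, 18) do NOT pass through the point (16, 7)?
Number of paths = 33243361305

Total paths from (0, 0) to (20, 18): C(38, 20) = 33578000610. Paths through (16, 7): (paths (0, 0) → (16, 7)) × (paths (16, 7) → (20, 18)) = C(23, 16) · C(15, 4) = 245157 · 1365 = 334639305. Avoidance count = 33578000610 − 334639305 = 33243361305.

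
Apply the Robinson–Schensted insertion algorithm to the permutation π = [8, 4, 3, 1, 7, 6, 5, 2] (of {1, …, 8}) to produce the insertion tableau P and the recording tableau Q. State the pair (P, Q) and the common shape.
P = [1, 2] / [3, 5] / [4, 6] / [7] / [8];  Q = [1, 5] / [2, 6] / [3, 7] / [4] / [8];  common shape = (2, 2, 2, 1, 1)

Row-insert the values π_1, π_2, … into P one at a time, bumping the leftmost entry strictly greater than the inserted value down to the next row. The recording tableau Q records, in position (i, j), the step at which that cell was added to P.
  Insert 8 (step 1): P = [8];  Q = [1]
  Insert 4 (step 2): P = [4] / [8];  Q = [1] / [2]
  Insert 3 (step 3): P = [3] / [4] / [8];  Q = [1] / [2] / [3]
  Insert 1 (step 4): P = [1] / [3] / [4] / [8];  Q = [1] / [2] / [3] / [4]
  Insert 7 (step 5): P = [1, 7] / [3] / [4] / [8];  Q = [1, 5] / [2] / [3] / [4]
  Insert 6 (step 6): P = [1, 6] / [3, 7] / [4] / [8];  Q = [1, 5] / [2, 6] / [3] / [4]
  Insert 5 (step 7): P = [1, 5] / [3, 6] / [4, 7] / [8];  Q = [1, 5] / [2, 6] / [3, 7] / [4]
  Insert 2 (step 8): P = [1, 2] / [3, 5] / [4, 6] / [7] / [8];  Q = [1, 5] / [2, 6] / [3, 7] / [4] / [8]
Final shape: (2, 2, 2, 1, 1).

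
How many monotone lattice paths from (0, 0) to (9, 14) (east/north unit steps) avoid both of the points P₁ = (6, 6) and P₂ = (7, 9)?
Number of paths = 502106

Inclusion–exclusion. Total paths: C(23, 9) = 817190. Through P₁: C(12, 6)·C(11, 3) = 152460. Through P₂: C(16, 7)·C(7, 2) = 240240. Since P₁ is strictly southwest of P₂, a monotone path through both must visit P₁ then P₂; paths through both = C(12, 6)·C(4, 1)·C(7, 2) = 77616. Avoid both = 817190 − 152460 − 240240 + 77616 = 502106.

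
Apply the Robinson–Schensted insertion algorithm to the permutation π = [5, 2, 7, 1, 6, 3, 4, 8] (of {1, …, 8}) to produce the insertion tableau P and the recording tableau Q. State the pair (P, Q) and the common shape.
P = [1, 3, 4, 8] / [2, 6] / [5, 7];  Q = [1, 3, 7, 8] / [2, 5] / [4, 6];  common shape = (4, 2, 2)

Row-insert the values π_1, π_2, … into P one at a time, bumping the leftmost entry strictly greater than the inserted value down to the next row. The recording tableau Q records, in position (i, j), the step at which that cell was added to P.
  Insert 5 (step 1): P = [5];  Q = [1]
  Insert 2 (step 2): P = [2] / [5];  Q = [1] / [2]
  Insert 7 (step 3): P = [2, 7] / [5];  Q = [1, 3] / [2]
  Insert 1 (step 4): P = [1, 7] / [2] / [5];  Q = [1, 3] / [2] / [4]
  Insert 6 (step 5): P = [1, 6] / [2, 7] / [5];  Q = [1, 3] / [2, 5] / [4]
  Insert 3 (step 6): P = [1, 3] / [2, 6] / [5, 7];  Q = [1, 3] / [2, 5] / [4, 6]
  Insert 4 (step 7): P = [1, 3, 4] / [2, 6] / [5, 7];  Q = [1, 3, 7] / [2, 5] / [4, 6]
  Insert 8 (step 8): P = [1, 3, 4, 8] / [2, 6] / [5, 7];  Q = [1, 3, 7, 8] / [2, 5] / [4, 6]
Final shape: (4, 2, 2).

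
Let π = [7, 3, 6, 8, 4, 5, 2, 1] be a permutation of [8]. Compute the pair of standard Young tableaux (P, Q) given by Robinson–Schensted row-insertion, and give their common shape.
P = [1, 4, 5] / [2, 8] / [3] / [6] / [7];  Q = [1, 3, 4] / [2, 6] / [5] / [7] / [8];  common shape = (3, 2, 1, 1, 1)

Row-insert the values π_1, π_2, … into P one at a time, bumping the leftmost entry strictly greater than the inserted value down to the next row. The recording tableau Q records, in position (i, j), the step at which that cell was added to P.
  Insert 7 (step 1): P = [7];  Q = [1]
  Insert 3 (step 2): P = [3] / [7];  Q = [1] / [2]
  Insert 6 (step 3): P = [3, 6] / [7];  Q = [1, 3] / [2]
  Insert 8 (step 4): P = [3, 6, 8] / [7];  Q = [1, 3, 4] / [2]
  Insert 4 (step 5): P = [3, 4, 8] / [6] / [7];  Q = [1, 3, 4] / [2] / [5]
  Insert 5 (step 6): P = [3, 4, 5] / [6, 8] / [7];  Q = [1, 3, 4] / [2, 6] / [5]
  Insert 2 (step 7): P = [2, 4, 5] / [3, 8] / [6] / [7];  Q = [1, 3, 4] / [2, 6] / [5] / [7]
  Insert 1 (step 8): P = [1, 4, 5] / [2, 8] / [3] / [6] / [7];  Q = [1, 3, 4] / [2, 6] / [5] / [7] / [8]
Final shape: (3, 2, 1, 1, 1).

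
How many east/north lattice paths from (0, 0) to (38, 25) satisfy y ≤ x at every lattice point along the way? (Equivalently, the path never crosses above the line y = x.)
Number of paths = 87727186914383142

By the reflection principle (André's argument), the number of monotone paths to (38, 25) with n ≤ m that never go above y = x is C(63, 38) − C(63, 39) = 244382877832924467 − 156655690918541325 = 87727186914383142.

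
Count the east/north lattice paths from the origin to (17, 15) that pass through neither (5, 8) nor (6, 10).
Number of paths = 482759268

Inclusion–exclusion. Total paths: C(32, 17) = 565722720. Through P₁: C(13, 5)·C(19, 12) = 64849356. Through P₂: C(16, 6)·C(16, 11) = 34978944. Since P₁ is strictly southwest of P₂, a monotone path through both must visit P₁ then P₂; paths through both = C(13, 5)·C(3, 1)·C(16, 11) = 16864848. Avoid both = 565722720 − 64849356 − 34978944 + 16864848 = 482759268.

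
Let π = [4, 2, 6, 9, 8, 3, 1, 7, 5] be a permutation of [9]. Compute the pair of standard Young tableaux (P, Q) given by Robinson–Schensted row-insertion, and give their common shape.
P = [1, 3, 5] / [2, 6, 7] / [4, 8] / [9];  Q = [1, 3, 4] / [2, 5, 8] / [6, 9] / [7];  common shape = (3, 3, 2, 1)

Row-insert the values π_1, π_2, … into P one at a time, bumping the leftmost entry strictly greater than the inserted value down to the next row. The recording tableau Q records, in position (i, j), the step at which that cell was added to P.
  Insert 4 (step 1): P = [4];  Q = [1]
  Insert 2 (step 2): P = [2] / [4];  Q = [1] / [2]
  Insert 6 (step 3): P = [2, 6] / [4];  Q = [1, 3] / [2]
  Insert 9 (step 4): P = [2, 6, 9] / [4];  Q = [1, 3, 4] / [2]
  Insert 8 (step 5): P = [2, 6, 8] / [4, 9];  Q = [1, 3, 4] / [2, 5]
  Insert 3 (step 6): P = [2, 3, 8] / [4, 6] / [9];  Q = [1, 3, 4] / [2, 5] / [6]
  Insert 1 (step 7): P = [1, 3, 8] / [2, 6] / [4] / [9];  Q = [1, 3, 4] / [2, 5] / [6] / [7]
  Insert 7 (step 8): P = [1, 3, 7] / [2, 6, 8] / [4] / [9];  Q = [1, 3, 4] / [2, 5, 8] / [6] / [7]
  Insert 5 (step 9): P = [1, 3, 5] / [2, 6, 7] / [4, 8] / [9];  Q = [1, 3, 4] / [2, 5, 8] / [6, 9] / [7]
Final shape: (3, 3, 2, 1).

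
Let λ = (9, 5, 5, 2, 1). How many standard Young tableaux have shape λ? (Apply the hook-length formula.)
# SYT of shape (9, 5, 5, 2, 1) = 895356000

Hook-length formula: f^λ = n! / Π hook(c), product over all cells c of the Young diagram. For λ = (9, 5, 5, 2, 1), n = 22 boxes. Hook lengths by row (left-to-right, top-to-bottom): [13, 11, 9, 8, 7, 4, 3, 2, 1]; [8, 6, 4, 3, 2]; [7, 5, 3, 2, 1]; [3, 1]; [1]. Product of hooks = 1255367393280. So f^λ = 22! / 1255367393280 = 1124000727777607680000 / 1255367393280 = 895356000.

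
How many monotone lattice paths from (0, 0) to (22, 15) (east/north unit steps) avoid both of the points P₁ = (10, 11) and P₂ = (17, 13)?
Number of paths = 6473953086

Inclusion–exclusion. Total paths: C(37, 22) = 9364199760. Through P₁: C(21, 10)·C(16, 12) = 641943120. Through P₂: C(30, 17)·C(7, 5) = 2514956850. Since P₁ is strictly southwest of P₂, a monotone path through both must visit P₁ then P₂; paths through both = C(21, 10)·C(9, 7)·C(7, 5) = 266653296. Avoid both = 9364199760 − 641943120 − 2514956850 + 266653296 = 6473953086.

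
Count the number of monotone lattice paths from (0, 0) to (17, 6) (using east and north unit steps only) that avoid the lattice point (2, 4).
Number of paths = 98907

Total paths from (0, 0) to (17, 6): C(23, 17) = 100947. Paths through (2, 4): (paths (0, 0) → (2, 4)) × (paths (2, 4) → (17, 6)) = C(6, 2) · C(17, 15) = 15 · 136 = 2040. Avoidance count = 100947 − 2040 = 98907.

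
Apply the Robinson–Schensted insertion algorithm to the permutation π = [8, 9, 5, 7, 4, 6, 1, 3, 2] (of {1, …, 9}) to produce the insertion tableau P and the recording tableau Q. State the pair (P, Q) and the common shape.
P = [1, 2] / [3, 6] / [4, 7] / [5, 9] / [8];  Q = [1, 2] / [3, 4] / [5, 6] / [7, 8] / [9];  common shape = (2, 2, 2, 2, 1)

Row-insert the values π_1, π_2, … into P one at a time, bumping the leftmost entry strictly greater than the inserted value down to the next row. The recording tableau Q records, in position (i, j), the step at which that cell was added to P.
  Insert 8 (step 1): P = [8];  Q = [1]
  Insert 9 (step 2): P = [8, 9];  Q = [1, 2]
  Insert 5 (step 3): P = [5, 9] / [8];  Q = [1, 2] / [3]
  Insert 7 (step 4): P = [5, 7] / [8, 9];  Q = [1, 2] / [3, 4]
  Insert 4 (step 5): P = [4, 7] / [5, 9] / [8];  Q = [1, 2] / [3, 4] / [5]
  Insert 6 (step 6): P = [4, 6] / [5, 7] / [8, 9];  Q = [1, 2] / [3, 4] / [5, 6]
  Insert 1 (step 7): P = [1, 6] / [4, 7] / [5, 9] / [8];  Q = [1, 2] / [3, 4] / [5, 6] / [7]
  Insert 3 (step 8): P = [1, 3] / [4, 6] / [5, 7] / [8, 9];  Q = [1, 2] / [3, 4] / [5, 6] / [7, 8]
  Insert 2 (step 9): P = [1, 2] / [3, 6] / [4, 7] / [5, 9] / [8];  Q = [1, 2] / [3, 4] / [5, 6] / [7, 8] / [9]
Final shape: (2, 2, 2, 2, 1).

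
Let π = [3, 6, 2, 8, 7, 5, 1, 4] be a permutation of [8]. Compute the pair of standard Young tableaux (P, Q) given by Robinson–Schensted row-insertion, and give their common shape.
P = [1, 4, 7] / [2, 5] / [3, 6] / [8];  Q = [1, 2, 4] / [3, 5] / [6, 8] / [7];  common shape = (3, 2, 2, 1)

Row-insert the values π_1, π_2, … into P one at a time, bumping the leftmost entry strictly greater than the inserted value down to the next row. The recording tableau Q records, in position (i, j), the step at which that cell was added to P.
  Insert 3 (step 1): P = [3];  Q = [1]
  Insert 6 (step 2): P = [3, 6];  Q = [1, 2]
  Insert 2 (step 3): P = [2, 6] / [3];  Q = [1, 2] / [3]
  Insert 8 (step 4): P = [2, 6, 8] / [3];  Q = [1, 2, 4] / [3]
  Insert 7 (step 5): P = [2, 6, 7] / [3, 8];  Q = [1, 2, 4] / [3, 5]
  Insert 5 (step 6): P = [2, 5, 7] / [3, 6] / [8];  Q = [1, 2, 4] / [3, 5] / [6]
  Insert 1 (step 7): P = [1, 5, 7] / [2, 6] / [3] / [8];  Q = [1, 2, 4] / [3, 5] / [6] / [7]
  Insert 4 (step 8): P = [1, 4, 7] / [2, 5] / [3, 6] / [8];  Q = [1, 2, 4] / [3, 5] / [6, 8] / [7]
Final shape: (3, 2, 2, 1).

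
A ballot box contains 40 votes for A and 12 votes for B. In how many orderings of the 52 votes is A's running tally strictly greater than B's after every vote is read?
Strict-lead orderings = 111127372930

Total orderings of the 52 votes with 40 for A: C(52, 40) = 206379406870. By the Bertrand ballot formula (Cycle Lemma / reflection principle), the number of orderings in which A is strictly ahead of B throughout is (p − q)/(p + q) · C(p + q, p) = (40 − 12)/(40 + 12) · 206379406870 = 111127372930.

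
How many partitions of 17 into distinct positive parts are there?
q(17) = 38

A partition into distinct parts is a strictly decreasing sequence summing to n. The recurrence d(n, m) = d(n, m−1) + d(n−m, m−1) (use part m at most once) with q(n) = d(n, n) gives q(17) = 38. (Euler's theorem: # distinct-part partitions = # odd-part partitions.)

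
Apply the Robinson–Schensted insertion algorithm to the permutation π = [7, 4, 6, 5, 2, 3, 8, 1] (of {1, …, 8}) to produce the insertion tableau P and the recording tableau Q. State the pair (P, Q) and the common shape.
P = [1, 3, 8] / [2, 5] / [4] / [6] / [7];  Q = [1, 3, 7] / [2, 6] / [4] / [5] / [8];  common shape = (3, 2, 1, 1, 1)

Row-insert the values π_1, π_2, … into P one at a time, bumping the leftmost entry strictly greater than the inserted value down to the next row. The recording tableau Q records, in position (i, j), the step at which that cell was added to P.
  Insert 7 (step 1): P = [7];  Q = [1]
  Insert 4 (step 2): P = [4] / [7];  Q = [1] / [2]
  Insert 6 (step 3): P = [4, 6] / [7];  Q = [1, 3] / [2]
  Insert 5 (step 4): P = [4, 5] / [6] / [7];  Q = [1, 3] / [2] / [4]
  Insert 2 (step 5): P = [2, 5] / [4] / [6] / [7];  Q = [1, 3] / [2] / [4] / [5]
  Insert 3 (step 6): P = [2, 3] / [4, 5] / [6] / [7];  Q = [1, 3] / [2, 6] / [4] / [5]
  Insert 8 (step 7): P = [2, 3, 8] / [4, 5] / [6] / [7];  Q = [1, 3, 7] / [2, 6] / [4] / [5]
  Insert 1 (step 8): P = [1, 3, 8] / [2, 5] / [4] / [6] / [7];  Q = [1, 3, 7] / [2, 6] / [4] / [5] / [8]
Final shape: (3, 2, 1, 1, 1).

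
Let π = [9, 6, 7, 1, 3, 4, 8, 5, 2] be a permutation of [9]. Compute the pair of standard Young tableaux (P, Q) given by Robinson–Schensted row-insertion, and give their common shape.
P = [1, 2, 4, 5] / [3, 7, 8] / [6] / [9];  Q = [1, 3, 6, 7] / [2, 5, 8] / [4] / [9];  common shape = (4, 3, 1, 1)

Row-insert the values π_1, π_2, … into P one at a time, bumping the leftmost entry strictly greater than the inserted value down to the next row. The recording tableau Q records, in position (i, j), the step at which that cell was added to P.
  Insert 9 (step 1): P = [9];  Q = [1]
  Insert 6 (step 2): P = [6] / [9];  Q = [1] / [2]
  Insert 7 (step 3): P = [6, 7] / [9];  Q = [1, 3] / [2]
  Insert 1 (step 4): P = [1, 7] / [6] / [9];  Q = [1, 3] / [2] / [4]
  Insert 3 (step 5): P = [1, 3] / [6, 7] / [9];  Q = [1, 3] / [2, 5] / [4]
  Insert 4 (step 6): P = [1, 3, 4] / [6, 7] / [9];  Q = [1, 3, 6] / [2, 5] / [4]
  Insert 8 (step 7): P = [1, 3, 4, 8] / [6, 7] / [9];  Q = [1, 3, 6, 7] / [2, 5] / [4]
  Insert 5 (step 8): P = [1, 3, 4, 5] / [6, 7, 8] / [9];  Q = [1, 3, 6, 7] / [2, 5, 8] / [4]
  Insert 2 (step 9): P = [1, 2, 4, 5] / [3, 7, 8] / [6] / [9];  Q = [1, 3, 6, 7] / [2, 5, 8] / [4] / [9]
Final shape: (4, 3, 1, 1).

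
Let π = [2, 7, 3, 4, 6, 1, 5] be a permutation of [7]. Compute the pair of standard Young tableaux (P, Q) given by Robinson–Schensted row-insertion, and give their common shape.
P = [1, 3, 4, 5] / [2, 6] / [7];  Q = [1, 2, 4, 5] / [3, 7] / [6];  common shape = (4, 2, 1)

Row-insert the values π_1, π_2, … into P one at a time, bumping the leftmost entry strictly greater than the inserted value down to the next row. The recording tableau Q records, in position (i, j), the step at which that cell was added to P.
  Insert 2 (step 1): P = [2];  Q = [1]
  Insert 7 (step 2): P = [2, 7];  Q = [1, 2]
  Insert 3 (step 3): P = [2, 3] / [7];  Q = [1, 2] / [3]
  Insert 4 (step 4): P = [2, 3, 4] / [7];  Q = [1, 2, 4] / [3]
  Insert 6 (step 5): P = [2, 3, 4, 6] / [7];  Q = [1, 2, 4, 5] / [3]
  Insert 1 (step 6): P = [1, 3, 4, 6] / [2] / [7];  Q = [1, 2, 4, 5] / [3] / [6]
  Insert 5 (step 7): P = [1, 3, 4, 5] / [2, 6] / [7];  Q = [1, 2, 4, 5] / [3, 7] / [6]
Final shape: (4, 2, 1).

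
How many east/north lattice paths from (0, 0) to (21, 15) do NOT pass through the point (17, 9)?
Number of paths = 4911747060

Total paths from (0, 0) to (21, 15): C(36, 21) = 5567902560. Paths through (17, 9): (paths (0, 0) → (17, 9)) × (paths (17, 9) → (21, 15)) = C(26, 17) · C(10, 4) = 3124550 · 210 = 656155500. Avoidance count = 5567902560 − 656155500 = 4911747060.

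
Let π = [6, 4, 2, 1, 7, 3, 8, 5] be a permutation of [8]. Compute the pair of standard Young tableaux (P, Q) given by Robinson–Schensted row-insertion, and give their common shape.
P = [1, 3, 5] / [2, 7, 8] / [4] / [6];  Q = [1, 5, 7] / [2, 6, 8] / [3] / [4];  common shape = (3, 3, 1, 1)

Row-insert the values π_1, π_2, … into P one at a time, bumping the leftmost entry strictly greater than the inserted value down to the next row. The recording tableau Q records, in position (i, j), the step at which that cell was added to P.
  Insert 6 (step 1): P = [6];  Q = [1]
  Insert 4 (step 2): P = [4] / [6];  Q = [1] / [2]
  Insert 2 (step 3): P = [2] / [4] / [6];  Q = [1] / [2] / [3]
  Insert 1 (step 4): P = [1] / [2] / [4] / [6];  Q = [1] / [2] / [3] / [4]
  Insert 7 (step 5): P = [1, 7] / [2] / [4] / [6];  Q = [1, 5] / [2] / [3] / [4]
  Insert 3 (step 6): P = [1, 3] / [2, 7] / [4] / [6];  Q = [1, 5] / [2, 6] / [3] / [4]
  Insert 8 (step 7): P = [1, 3, 8] / [2, 7] / [4] / [6];  Q = [1, 5, 7] / [2, 6] / [3] / [4]
  Insert 5 (step 8): P = [1, 3, 5] / [2, 7, 8] / [4] / [6];  Q = [1, 5, 7] / [2, 6, 8] / [3] / [4]
Final shape: (3, 3, 1, 1).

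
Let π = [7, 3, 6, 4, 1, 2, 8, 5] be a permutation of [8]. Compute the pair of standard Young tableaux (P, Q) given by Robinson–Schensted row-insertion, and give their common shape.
P = [1, 2, 5] / [3, 4, 8] / [6] / [7];  Q = [1, 3, 7] / [2, 6, 8] / [4] / [5];  common shape = (3, 3, 1, 1)

Row-insert the values π_1, π_2, … into P one at a time, bumping the leftmost entry strictly greater than the inserted value down to the next row. The recording tableau Q records, in position (i, j), the step at which that cell was added to P.
  Insert 7 (step 1): P = [7];  Q = [1]
  Insert 3 (step 2): P = [3] / [7];  Q = [1] / [2]
  Insert 6 (step 3): P = [3, 6] / [7];  Q = [1, 3] / [2]
  Insert 4 (step 4): P = [3, 4] / [6] / [7];  Q = [1, 3] / [2] / [4]
  Insert 1 (step 5): P = [1, 4] / [3] / [6] / [7];  Q = [1, 3] / [2] / [4] / [5]
  Insert 2 (step 6): P = [1, 2] / [3, 4] / [6] / [7];  Q = [1, 3] / [2, 6] / [4] / [5]
  Insert 8 (step 7): P = [1, 2, 8] / [3, 4] / [6] / [7];  Q = [1, 3, 7] / [2, 6] / [4] / [5]
  Insert 5 (step 8): P = [1, 2, 5] / [3, 4, 8] / [6] / [7];  Q = [1, 3, 7] / [2, 6, 8] / [4] / [5]
Final shape: (3, 3, 1, 1).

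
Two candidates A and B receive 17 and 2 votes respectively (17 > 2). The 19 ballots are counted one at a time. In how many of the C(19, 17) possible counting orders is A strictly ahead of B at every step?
Strict-lead orderings = 135

Total orderings of the 19 votes with 17 for A: C(19, 17) = 171. By the Bertrand ballot formula (Cycle Lemma / reflection principle), the number of orderings in which A is strictly ahead of B throughout is (p − q)/(p + q) · C(p + q, p) = (17 − 2)/(17 + 2) · 171 = 135.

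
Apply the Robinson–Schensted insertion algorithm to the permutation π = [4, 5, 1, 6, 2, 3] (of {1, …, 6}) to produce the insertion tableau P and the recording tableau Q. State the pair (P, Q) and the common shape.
P = [1, 2, 3] / [4, 5, 6];  Q = [1, 2, 4] / [3, 5, 6];  common shape = (3, 3)

Row-insert the values π_1, π_2, … into P one at a time, bumping the leftmost entry strictly greater than the inserted value down to the next row. The recording tableau Q records, in position (i, j), the step at which that cell was added to P.
  Insert 4 (step 1): P = [4];  Q = [1]
  Insert 5 (step 2): P = [4, 5];  Q = [1, 2]
  Insert 1 (step 3): P = [1, 5] / [4];  Q = [1, 2] / [3]
  Insert 6 (step 4): P = [1, 5, 6] / [4];  Q = [1, 2, 4] / [3]
  Insert 2 (step 5): P = [1, 2, 6] / [4, 5];  Q = [1, 2, 4] / [3, 5]
  Insert 3 (step 6): P = [1, 2, 3] / [4, 5, 6];  Q = [1, 2, 4] / [3, 5, 6]
Final shape: (3, 3).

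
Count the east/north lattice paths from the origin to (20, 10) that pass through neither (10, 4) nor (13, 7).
Number of paths = 15129007

Inclusion–exclusion. Total paths: C(30, 20) = 30045015. Through P₁: C(14, 10)·C(16, 10) = 8016008. Through P₂: C(20, 13)·C(10, 7) = 9302400. Since P₁ is strictly southwest of P₂, a monotone path through both must visit P₁ then P₂; paths through both = C(14, 10)·C(6, 3)·C(10, 7) = 2402400. Avoid both = 30045015 − 8016008 − 9302400 + 2402400 = 15129007.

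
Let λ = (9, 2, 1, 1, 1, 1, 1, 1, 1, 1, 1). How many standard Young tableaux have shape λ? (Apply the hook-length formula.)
# SYT of shape (9, 2, 1, 1, 1, 1, 1, 1, 1, 1, 1) = 707200

Hook-length formula: f^λ = n! / Π hook(c), product over all cells c of the Young diagram. For λ = (9, 2, 1, 1, 1, 1, 1, 1, 1, 1, 1), n = 20 boxes. Hook lengths by row (left-to-right, top-to-bottom): [19, 9, 7, 6, 5, 4, 3, 2, 1]; [11, 1]; [9]; [8]; [7]; [6]; [5]; [4]; [3]; [2]; [1]. Product of hooks = 3440189491200. So f^λ = 20! / 3440189491200 = 2432902008176640000 / 3440189491200 = 707200.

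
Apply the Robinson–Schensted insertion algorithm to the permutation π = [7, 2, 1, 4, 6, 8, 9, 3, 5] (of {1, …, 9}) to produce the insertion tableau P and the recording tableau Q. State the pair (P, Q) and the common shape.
P = [1, 3, 5, 8, 9] / [2, 4, 6] / [7];  Q = [1, 4, 5, 6, 7] / [2, 8, 9] / [3];  common shape = (5, 3, 1)

Row-insert the values π_1, π_2, … into P one at a time, bumping the leftmost entry strictly greater than the inserted value down to the next row. The recording tableau Q records, in position (i, j), the step at which that cell was added to P.
  Insert 7 (step 1): P = [7];  Q = [1]
  Insert 2 (step 2): P = [2] / [7];  Q = [1] / [2]
  Insert 1 (step 3): P = [1] / [2] / [7];  Q = [1] / [2] / [3]
  Insert 4 (step 4): P = [1, 4] / [2] / [7];  Q = [1, 4] / [2] / [3]
  Insert 6 (step 5): P = [1, 4, 6] / [2] / [7];  Q = [1, 4, 5] / [2] / [3]
  Insert 8 (step 6): P = [1, 4, 6, 8] / [2] / [7];  Q = [1, 4, 5, 6] / [2] / [3]
  Insert 9 (step 7): P = [1, 4, 6, 8, 9] / [2] / [7];  Q = [1, 4, 5, 6, 7] / [2] / [3]
  Insert 3 (step 8): P = [1, 3, 6, 8, 9] / [2, 4] / [7];  Q = [1, 4, 5, 6, 7] / [2, 8] / [3]
  Insert 5 (step 9): P = [1, 3, 5, 8, 9] / [2, 4, 6] / [7];  Q = [1, 4, 5, 6, 7] / [2, 8, 9] / [3]
Final shape: (5, 3, 1).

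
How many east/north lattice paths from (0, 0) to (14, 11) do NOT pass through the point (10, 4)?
Number of paths = 4127070

Total paths from (0, 0) to (14, 11): C(25, 14) = 4457400. Paths through (10, 4): (paths (0, 0) → (10, 4)) × (paths (10, 4) → (14, 11)) = C(14, 10) · C(11, 4) = 1001 · 330 = 330330. Avoidance count = 4457400 − 330330 = 4127070.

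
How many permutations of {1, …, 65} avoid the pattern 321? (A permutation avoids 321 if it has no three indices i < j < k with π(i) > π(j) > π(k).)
C_65 = 1440418573150919668872489894243865350

These 321-avoiding permutations are counted by the Catalan number C_n = (1/(n + 1)) · C(2n, n). For n = 65: C_65 = (1/66) · C(130, 65) = 95067625827960698145584333020095113100/66 = 1440418573150919668872489894243865350.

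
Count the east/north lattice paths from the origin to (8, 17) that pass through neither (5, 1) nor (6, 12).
Number of paths = 687429

Inclusion–exclusion. Total paths: C(25, 8) = 1081575. Through P₁: C(6, 5)·C(19, 3) = 5814. Through P₂: C(18, 6)·C(7, 2) = 389844. Since P₁ is strictly southwest of P₂, a monotone path through both must visit P₁ then P₂; paths through both = C(6, 5)·C(12, 1)·C(7, 2) = 1512. Avoid both = 1081575 − 5814 − 389844 + 1512 = 687429.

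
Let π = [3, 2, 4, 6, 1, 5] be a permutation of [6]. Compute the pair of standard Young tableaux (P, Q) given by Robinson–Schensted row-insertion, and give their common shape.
P = [1, 4, 5] / [2, 6] / [3];  Q = [1, 3, 4] / [2, 6] / [5];  common shape = (3, 2, 1)

Row-insert the values π_1, π_2, … into P one at a time, bumping the leftmost entry strictly greater than the inserted value down to the next row. The recording tableau Q records, in position (i, j), the step at which that cell was added to P.
  Insert 3 (step 1): P = [3];  Q = [1]
  Insert 2 (step 2): P = [2] / [3];  Q = [1] / [2]
  Insert 4 (step 3): P = [2, 4] / [3];  Q = [1, 3] / [2]
  Insert 6 (step 4): P = [2, 4, 6] / [3];  Q = [1, 3, 4] / [2]
  Insert 1 (step 5): P = [1, 4, 6] / [2] / [3];  Q = [1, 3, 4] / [2] / [5]
  Insert 5 (step 6): P = [1, 4, 5] / [2, 6] / [3];  Q = [1, 3, 4] / [2, 6] / [5]
Final shape: (3, 2, 1).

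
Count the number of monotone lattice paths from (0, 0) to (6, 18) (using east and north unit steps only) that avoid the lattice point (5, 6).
Number of paths = 128590

Total paths from (0, 0) to (6, 18): C(24, 6) = 134596. Paths through (5, 6): (paths (0, 0) → (5, 6)) × (paths (5, 6) → (6, 18)) = C(11, 5) · C(13, 1) = 462 · 13 = 6006. Avoidance count = 134596 − 6006 = 128590.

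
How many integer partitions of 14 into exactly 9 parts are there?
p(14, 9 parts) = 7

Partitions of n into exactly k parts ↔ partitions of n − k into at most k parts (subtract 1 from each part). For n = 14, k = 9, the partitions are: 6+1+1+1+1+1+1+1+1, 5+2+1+1+1+1+1+1+1, 4+3+1+1+1+1+1+1+1, 4+2+2+1+1+1+1+1+1, 3+3+2+1+1+1+1+1+1, 3+2+2+2+1+1+1+1+1, 2+2+2+2+2+1+1+1+1. Count = 7.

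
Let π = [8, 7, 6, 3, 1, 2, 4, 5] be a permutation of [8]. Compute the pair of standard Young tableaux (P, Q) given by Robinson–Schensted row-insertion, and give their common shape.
P = [1, 2, 4, 5] / [3] / [6] / [7] / [8];  Q = [1, 6, 7, 8] / [2] / [3] / [4] / [5];  common shape = (4, 1, 1, 1, 1)

Row-insert the values π_1, π_2, … into P one at a time, bumping the leftmost entry strictly greater than the inserted value down to the next row. The recording tableau Q records, in position (i, j), the step at which that cell was added to P.
  Insert 8 (step 1): P = [8];  Q = [1]
  Insert 7 (step 2): P = [7] / [8];  Q = [1] / [2]
  Insert 6 (step 3): P = [6] / [7] / [8];  Q = [1] / [2] / [3]
  Insert 3 (step 4): P = [3] / [6] / [7] / [8];  Q = [1] / [2] / [3] / [4]
  Insert 1 (step 5): P = [1] / [3] / [6] / [7] / [8];  Q = [1] / [2] / [3] / [4] / [5]
  Insert 2 (step 6): P = [1, 2] / [3] / [6] / [7] / [8];  Q = [1, 6] / [2] / [3] / [4] / [5]
  Insert 4 (step 7): P = [1, 2, 4] / [3] / [6] / [7] / [8];  Q = [1, 6, 7] / [2] / [3] / [4] / [5]
  Insert 5 (step 8): P = [1, 2, 4, 5] / [3] / [6] / [7] / [8];  Q = [1, 6, 7, 8] / [2] / [3] / [4] / [5]
Final shape: (4, 1, 1, 1, 1).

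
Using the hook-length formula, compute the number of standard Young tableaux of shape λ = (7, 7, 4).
# SYT of shape (7, 7, 4) = 364650

Hook-length formula: f^λ = n! / Π hook(c), product over all cells c of the Young diagram. For λ = (7, 7, 4), n = 18 boxes. Hook lengths by row (left-to-right, top-to-bottom): [9, 8, 7, 6, 4, 3, 2]; [8, 7, 6, 5, 3, 2, 1]; [4, 3, 2, 1]. Product of hooks = 17557585920. So f^λ = 18! / 17557585920 = 6402373705728000 / 17557585920 = 364650.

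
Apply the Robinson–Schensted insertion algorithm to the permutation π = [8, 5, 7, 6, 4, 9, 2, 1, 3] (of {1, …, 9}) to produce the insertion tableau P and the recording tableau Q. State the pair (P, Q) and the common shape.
P = [1, 3, 9] / [2, 6] / [4] / [5] / [7] / [8];  Q = [1, 3, 6] / [2, 9] / [4] / [5] / [7] / [8];  common shape = (3, 2, 1, 1, 1, 1)

Row-insert the values π_1, π_2, … into P one at a time, bumping the leftmost entry strictly greater than the inserted value down to the next row. The recording tableau Q records, in position (i, j), the step at which that cell was added to P.
  Insert 8 (step 1): P = [8];  Q = [1]
  Insert 5 (step 2): P = [5] / [8];  Q = [1] / [2]
  Insert 7 (step 3): P = [5, 7] / [8];  Q = [1, 3] / [2]
  Insert 6 (step 4): P = [5, 6] / [7] / [8];  Q = [1, 3] / [2] / [4]
  Insert 4 (step 5): P = [4, 6] / [5] / [7] / [8];  Q = [1, 3] / [2] / [4] / [5]
  Insert 9 (step 6): P = [4, 6, 9] / [5] / [7] / [8];  Q = [1, 3, 6] / [2] / [4] / [5]
  Insert 2 (step 7): P = [2, 6, 9] / [4] / [5] / [7] / [8];  Q = [1, 3, 6] / [2] / [4] / [5] / [7]
  Insert 1 (step 8): P = [1, 6, 9] / [2] / [4] / [5] / [7] / [8];  Q = [1, 3, 6] / [2] / [4] / [5] / [7] / [8]
  Insert 3 (step 9): P = [1, 3, 9] / [2, 6] / [4] / [5] / [7] / [8];  Q = [1, 3, 6] / [2, 9] / [4] / [5] / [7] / [8]
Final shape: (3, 2, 1, 1, 1, 1).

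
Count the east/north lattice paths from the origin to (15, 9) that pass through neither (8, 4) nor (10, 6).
Number of paths = 633336

Inclusion–exclusion. Total paths: C(24, 15) = 1307504. Through P₁: C(12, 8)·C(12, 7) = 392040. Through P₂: C(16, 10)·C(8, 5) = 448448. Since P₁ is strictly southwest of P₂, a monotone path through both must visit P₁ then P₂; paths through both = C(12, 8)·C(4, 2)·C(8, 5) = 166320. Avoid both = 1307504 − 392040 − 448448 + 166320 = 633336.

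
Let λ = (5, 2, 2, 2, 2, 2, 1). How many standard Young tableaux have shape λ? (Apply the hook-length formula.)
# SYT of shape (5, 2, 2, 2, 2, 2, 1) = 116480

Hook-length formula: f^λ = n! / Π hook(c), product over all cells c of the Young diagram. For λ = (5, 2, 2, 2, 2, 2, 1), n = 16 boxes. Hook lengths by row (left-to-right, top-to-bottom): [11, 9, 3, 2, 1]; [7, 5]; [6, 4]; [5, 3]; [4, 2]; [3, 1]; [1]. Product of hooks = 179625600. So f^λ = 16! / 179625600 = 20922789888000 / 179625600 = 116480.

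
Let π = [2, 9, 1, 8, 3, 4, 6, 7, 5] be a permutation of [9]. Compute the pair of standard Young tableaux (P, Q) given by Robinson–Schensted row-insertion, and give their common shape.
P = [1, 3, 4, 5, 7] / [2, 6] / [8] / [9];  Q = [1, 2, 6, 7, 8] / [3, 4] / [5] / [9];  common shape = (5, 2, 1, 1)

Row-insert the values π_1, π_2, … into P one at a time, bumping the leftmost entry strictly greater than the inserted value down to the next row. The recording tableau Q records, in position (i, j), the step at which that cell was added to P.
  Insert 2 (step 1): P = [2];  Q = [1]
  Insert 9 (step 2): P = [2, 9];  Q = [1, 2]
  Insert 1 (step 3): P = [1, 9] / [2];  Q = [1, 2] / [3]
  Insert 8 (step 4): P = [1, 8] / [2, 9];  Q = [1, 2] / [3, 4]
  Insert 3 (step 5): P = [1, 3] / [2, 8] / [9];  Q = [1, 2] / [3, 4] / [5]
  Insert 4 (step 6): P = [1, 3, 4] / [2, 8] / [9];  Q = [1, 2, 6] / [3, 4] / [5]
  Insert 6 (step 7): P = [1, 3, 4, 6] / [2, 8] / [9];  Q = [1, 2, 6, 7] / [3, 4] / [5]
  Insert 7 (step 8): P = [1, 3, 4, 6, 7] / [2, 8] / [9];  Q = [1, 2, 6, 7, 8] / [3, 4] / [5]
  Insert 5 (step 9): P = [1, 3, 4, 5, 7] / [2, 6] / [8] / [9];  Q = [1, 2, 6, 7, 8] / [3, 4] / [5] / [9]
Final shape: (5, 2, 1, 1).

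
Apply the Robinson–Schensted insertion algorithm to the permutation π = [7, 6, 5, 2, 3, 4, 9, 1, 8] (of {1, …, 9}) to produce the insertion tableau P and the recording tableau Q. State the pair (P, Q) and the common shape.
P = [1, 3, 4, 8] / [2, 9] / [5] / [6] / [7];  Q = [1, 5, 6, 7] / [2, 9] / [3] / [4] / [8];  common shape = (4, 2, 1, 1, 1)

Row-insert the values π_1, π_2, … into P one at a time, bumping the leftmost entry strictly greater than the inserted value down to the next row. The recording tableau Q records, in position (i, j), the step at which that cell was added to P.
  Insert 7 (step 1): P = [7];  Q = [1]
  Insert 6 (step 2): P = [6] / [7];  Q = [1] / [2]
  Insert 5 (step 3): P = [5] / [6] / [7];  Q = [1] / [2] / [3]
  Insert 2 (step 4): P = [2] / [5] / [6] / [7];  Q = [1] / [2] / [3] / [4]
  Insert 3 (step 5): P = [2, 3] / [5] / [6] / [7];  Q = [1, 5] / [2] / [3] / [4]
  Insert 4 (step 6): P = [2, 3, 4] / [5] / [6] / [7];  Q = [1, 5, 6] / [2] / [3] / [4]
  Insert 9 (step 7): P = [2, 3, 4, 9] / [5] / [6] / [7];  Q = [1, 5, 6, 7] / [2] / [3] / [4]
  Insert 1 (step 8): P = [1, 3, 4, 9] / [2] / [5] / [6] / [7];  Q = [1, 5, 6, 7] / [2] / [3] / [4] / [8]
  Insert 8 (step 9): P = [1, 3, 4, 8] / [2, 9] / [5] / [6] / [7];  Q = [1, 5, 6, 7] / [2, 9] / [3] / [4] / [8]
Final shape: (4, 2, 1, 1, 1).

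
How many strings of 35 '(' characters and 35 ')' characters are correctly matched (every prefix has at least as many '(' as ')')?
C_35 = 3116285494907301262

These balanced parentheses are counted by the Catalan number C_n = (1/(n + 1)) · C(2n, n). For n = 35: C_35 = (1/36) · C(70, 35) = 112186277816662845432/36 = 3116285494907301262.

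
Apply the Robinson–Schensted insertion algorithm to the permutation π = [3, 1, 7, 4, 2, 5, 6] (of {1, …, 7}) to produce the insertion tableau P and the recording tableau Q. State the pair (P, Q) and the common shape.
P = [1, 2, 5, 6] / [3, 4] / [7];  Q = [1, 3, 6, 7] / [2, 4] / [5];  common shape = (4, 2, 1)

Row-insert the values π_1, π_2, … into P one at a time, bumping the leftmost entry strictly greater than the inserted value down to the next row. The recording tableau Q records, in position (i, j), the step at which that cell was added to P.
  Insert 3 (step 1): P = [3];  Q = [1]
  Insert 1 (step 2): P = [1] / [3];  Q = [1] / [2]
  Insert 7 (step 3): P = [1, 7] / [3];  Q = [1, 3] / [2]
  Insert 4 (step 4): P = [1, 4] / [3, 7];  Q = [1, 3] / [2, 4]
  Insert 2 (step 5): P = [1, 2] / [3, 4] / [7];  Q = [1, 3] / [2, 4] / [5]
  Insert 5 (step 6): P = [1, 2, 5] / [3, 4] / [7];  Q = [1, 3, 6] / [2, 4] / [5]
  Insert 6 (step 7): P = [1, 2, 5, 6] / [3, 4] / [7];  Q = [1, 3, 6, 7] / [2, 4] / [5]
Final shape: (4, 2, 1).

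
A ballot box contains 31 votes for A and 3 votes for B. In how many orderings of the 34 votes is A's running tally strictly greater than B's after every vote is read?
Strict-lead orderings = 4928

Total orderings of the 34 votes with 31 for A: C(34, 31) = 5984. By the Bertrand ballot formula (Cycle Lemma / reflection principle), the number of orderings in which A is strictly ahead of B throughout is (p − q)/(p + q) · C(p + q, p) = (31 − 3)/(31 + 3) · 5984 = 4928.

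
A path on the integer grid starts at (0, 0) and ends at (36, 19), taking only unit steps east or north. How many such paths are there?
Number of paths = 280576272201225

A monotone lattice path from (0, 0) to (36, 19) consists of 36 east steps and 19 north steps in some order, so it is determined by which 36 of the 55 steps are east. The count is C(55, 36) = 280576272201225.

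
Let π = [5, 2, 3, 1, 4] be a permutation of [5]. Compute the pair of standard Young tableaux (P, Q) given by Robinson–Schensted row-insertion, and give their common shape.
P = [1, 3, 4] / [2] / [5];  Q = [1, 3, 5] / [2] / [4];  common shape = (3, 1, 1)

Row-insert the values π_1, π_2, … into P one at a time, bumping the leftmost entry strictly greater than the inserted value down to the next row. The recording tableau Q records, in position (i, j), the step at which that cell was added to P.
  Insert 5 (step 1): P = [5];  Q = [1]
  Insert 2 (step 2): P = [2] / [5];  Q = [1] / [2]
  Insert 3 (step 3): P = [2, 3] / [5];  Q = [1, 3] / [2]
  Insert 1 (step 4): P = [1, 3] / [2] / [5];  Q = [1, 3] / [2] / [4]
  Insert 4 (step 5): P = [1, 3, 4] / [2] / [5];  Q = [1, 3, 5] / [2] / [4]
Final shape: (3, 1, 1).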